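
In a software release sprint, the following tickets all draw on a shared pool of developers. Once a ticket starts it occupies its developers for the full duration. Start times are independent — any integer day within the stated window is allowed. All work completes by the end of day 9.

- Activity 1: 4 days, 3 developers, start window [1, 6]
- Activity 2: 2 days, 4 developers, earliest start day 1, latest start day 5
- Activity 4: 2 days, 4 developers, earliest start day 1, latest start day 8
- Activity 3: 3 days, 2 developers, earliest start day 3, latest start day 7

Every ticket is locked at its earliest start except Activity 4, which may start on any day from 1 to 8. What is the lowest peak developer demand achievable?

Activity 4@1: d1:11  d2:11  d3:5  d4:5  d5:2  d6:0  d7:0  d8:0  d9:0 → peak 11
Activity 4@2: d1:7  d2:11  d3:9  d4:5  d5:2  d6:0  d7:0  d8:0  d9:0 → peak 11
Activity 4@3: d1:7  d2:7  d3:9  d4:9  d5:2  d6:0  d7:0  d8:0  d9:0 → peak 9
Activity 4@4: d1:7  d2:7  d3:5  d4:9  d5:6  d6:0  d7:0  d8:0  d9:0 → peak 9
Activity 4@5: d1:7  d2:7  d3:5  d4:5  d5:6  d6:4  d7:0  d8:0  d9:0 → peak 7
Activity 4@6: d1:7  d2:7  d3:5  d4:5  d5:2  d6:4  d7:4  d8:0  d9:0 → peak 7
Activity 4@7: d1:7  d2:7  d3:5  d4:5  d5:2  d6:0  d7:4  d8:4  d9:0 → peak 7
Activity 4@8: d1:7  d2:7  d3:5  d4:5  d5:2  d6:0  d7:0  d8:4  d9:4 → peak 7
Best is Activity 4@5, peak 7.

7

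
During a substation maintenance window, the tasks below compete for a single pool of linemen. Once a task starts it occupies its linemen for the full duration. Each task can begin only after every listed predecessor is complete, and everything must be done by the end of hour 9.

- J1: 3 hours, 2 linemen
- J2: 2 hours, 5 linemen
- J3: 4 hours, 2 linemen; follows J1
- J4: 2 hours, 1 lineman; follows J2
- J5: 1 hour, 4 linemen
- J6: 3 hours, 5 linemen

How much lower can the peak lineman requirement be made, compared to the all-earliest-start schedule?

9

Early-start peak: h1:16  h2:12  h3:8  h4:3  h5:2  h6:2  h7:2  h8:0  h9:0 ⇒ 16.
Leveled (J1@1, J2@1, J3@4, J4@3, J5@3, J6@5): h1:7  h2:7  h3:7  h4:3  h5:7  h6:7  h7:7  h8:0  h9:0 ⇒ 7.
Reduction 16 − 7 = 9.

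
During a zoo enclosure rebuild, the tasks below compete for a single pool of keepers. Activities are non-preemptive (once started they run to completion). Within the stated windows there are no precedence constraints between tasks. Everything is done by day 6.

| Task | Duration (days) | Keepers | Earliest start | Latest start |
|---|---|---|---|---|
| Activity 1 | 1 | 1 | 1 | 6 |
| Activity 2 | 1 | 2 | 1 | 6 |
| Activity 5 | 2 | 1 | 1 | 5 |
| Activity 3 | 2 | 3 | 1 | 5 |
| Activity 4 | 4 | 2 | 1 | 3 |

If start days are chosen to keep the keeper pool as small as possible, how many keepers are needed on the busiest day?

4

Early-start (Activity 1@1, Activity 2@1, Activity 5@1, Activity 3@1, Activity 4@1) gives peak 9: d1:9  d2:6  d3:2  d4:2  d5:0  d6:0.
Shift Activity 2→2, Activity 5→3, Activity 3→5.
Schedule Activity 1@1, Activity 2@2, Activity 5@3, Activity 3@5, Activity 4@1: d1:3  d2:4  d3:3  d4:3  d5:3  d6:3 — peak 4.
Total keeper-days = 19 over 6 days ⇒ peak ≥ ⌈19/6⌉ = 4, so 4 is optimal.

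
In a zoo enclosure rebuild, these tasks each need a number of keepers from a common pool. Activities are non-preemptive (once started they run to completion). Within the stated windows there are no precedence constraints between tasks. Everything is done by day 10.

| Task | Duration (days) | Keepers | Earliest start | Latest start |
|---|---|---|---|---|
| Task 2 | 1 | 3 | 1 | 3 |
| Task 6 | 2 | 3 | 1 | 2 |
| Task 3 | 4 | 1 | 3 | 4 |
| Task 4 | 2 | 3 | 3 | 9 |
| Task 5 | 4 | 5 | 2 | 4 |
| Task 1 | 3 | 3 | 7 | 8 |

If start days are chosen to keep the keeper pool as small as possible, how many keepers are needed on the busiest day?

6

Early-start (Task 2@1, Task 6@1, Task 3@3, Task 4@3, Task 5@2, Task 1@7) gives peak 9: d1:6  d2:8  d3:9  d4:9  d5:6  d6:1  d7:3  d8:3  d9:3  d10:0.
Shift Task 4→7, Task 5→3.
Schedule Task 2@1, Task 6@1, Task 3@3, Task 4@7, Task 5@3, Task 1@7: d1:6  d2:3  d3:6  d4:6  d5:6  d6:6  d7:6  d8:6  d9:3  d10:0 — peak 6.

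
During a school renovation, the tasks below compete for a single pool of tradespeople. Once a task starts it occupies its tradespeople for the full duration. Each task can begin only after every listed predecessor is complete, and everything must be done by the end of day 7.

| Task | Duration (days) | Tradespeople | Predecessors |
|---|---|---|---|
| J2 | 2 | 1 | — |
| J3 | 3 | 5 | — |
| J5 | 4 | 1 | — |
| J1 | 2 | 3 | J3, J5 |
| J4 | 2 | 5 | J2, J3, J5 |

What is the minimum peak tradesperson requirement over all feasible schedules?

8

Schedule J2@1, J3@1, J5@1, J1@5, J4@5: d1:7  d2:7  d3:6  d4:1  d5:8  d6:8  d7:0 — peak 8.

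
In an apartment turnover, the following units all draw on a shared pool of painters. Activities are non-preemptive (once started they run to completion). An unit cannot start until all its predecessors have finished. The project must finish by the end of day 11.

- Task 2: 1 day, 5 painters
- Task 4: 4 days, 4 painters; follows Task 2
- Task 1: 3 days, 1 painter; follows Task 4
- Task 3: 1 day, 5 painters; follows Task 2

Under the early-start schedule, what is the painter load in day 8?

At early start, day 8 has: Task 1.
Demand: 1 = 1.

1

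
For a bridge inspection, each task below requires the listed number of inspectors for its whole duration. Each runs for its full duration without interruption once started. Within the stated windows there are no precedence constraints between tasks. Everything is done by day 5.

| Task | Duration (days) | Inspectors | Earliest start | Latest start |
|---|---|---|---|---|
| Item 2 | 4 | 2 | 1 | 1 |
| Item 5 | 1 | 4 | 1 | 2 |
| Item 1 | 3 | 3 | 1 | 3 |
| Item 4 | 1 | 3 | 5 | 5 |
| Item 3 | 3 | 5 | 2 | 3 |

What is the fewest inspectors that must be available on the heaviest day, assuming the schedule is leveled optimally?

10

Schedule Item 2@1, Item 5@1, Item 1@1, Item 4@5, Item 3@2: d1:9  d2:10  d3:10  d4:7  d5:3 — peak 10.
No arrangement of the 12 feasible schedules does better.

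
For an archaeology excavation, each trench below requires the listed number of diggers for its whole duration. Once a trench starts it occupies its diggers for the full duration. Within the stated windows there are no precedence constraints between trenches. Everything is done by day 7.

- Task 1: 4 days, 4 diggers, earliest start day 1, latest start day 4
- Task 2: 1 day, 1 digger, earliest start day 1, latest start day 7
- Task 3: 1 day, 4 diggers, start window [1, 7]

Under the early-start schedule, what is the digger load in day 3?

At early start, day 3 has: Task 1.
Demand: 4 = 4.

4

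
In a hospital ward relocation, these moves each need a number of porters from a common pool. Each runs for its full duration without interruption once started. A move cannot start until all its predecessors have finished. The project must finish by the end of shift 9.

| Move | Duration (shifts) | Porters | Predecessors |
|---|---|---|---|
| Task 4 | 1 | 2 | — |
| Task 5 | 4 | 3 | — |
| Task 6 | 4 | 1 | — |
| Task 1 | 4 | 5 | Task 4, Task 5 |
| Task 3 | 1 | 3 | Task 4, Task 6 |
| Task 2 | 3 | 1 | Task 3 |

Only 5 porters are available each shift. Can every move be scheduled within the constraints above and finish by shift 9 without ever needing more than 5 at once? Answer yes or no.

no

The minimum achievable peak is 6; 5 < 6, so no feasible schedule stays within the cap.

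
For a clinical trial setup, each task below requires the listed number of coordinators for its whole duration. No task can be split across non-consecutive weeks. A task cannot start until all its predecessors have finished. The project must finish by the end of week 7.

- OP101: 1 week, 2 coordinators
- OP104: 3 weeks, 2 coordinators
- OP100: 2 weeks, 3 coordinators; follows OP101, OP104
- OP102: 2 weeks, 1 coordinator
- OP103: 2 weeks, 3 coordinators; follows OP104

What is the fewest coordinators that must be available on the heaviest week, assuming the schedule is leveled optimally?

Early-start (OP101@1, OP104@1, OP100@4, OP102@1, OP103@4) gives peak 6: w1:5  w2:3  w3:2  w4:6  w5:6  w6:0  w7:0.
Shift OP102→2, OP103→6.
Schedule OP101@1, OP104@1, OP100@4, OP102@2, OP103@6: w1:4  w2:3  w3:3  w4:3  w5:3  w6:3  w7:3 — peak 4.
Total coordinator-weeks = 22 over 7 weeks ⇒ peak ≥ ⌈22/7⌉ = 4, so 4 is optimal.

4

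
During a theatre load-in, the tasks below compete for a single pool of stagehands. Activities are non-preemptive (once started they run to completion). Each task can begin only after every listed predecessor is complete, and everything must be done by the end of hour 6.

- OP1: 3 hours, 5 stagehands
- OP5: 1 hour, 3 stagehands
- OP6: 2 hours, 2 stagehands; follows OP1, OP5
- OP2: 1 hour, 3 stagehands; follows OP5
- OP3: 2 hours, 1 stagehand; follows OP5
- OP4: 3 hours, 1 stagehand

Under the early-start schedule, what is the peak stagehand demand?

10

Early-start schedule: OP1@1, OP5@1, OP6@4, OP2@2, OP3@2, OP4@1.
Load per hour: hour 1: 9, hour 2: 10, hour 3: 7, hour 4: 2, hour 5: 2, hour 6: 0.
Peak is 10.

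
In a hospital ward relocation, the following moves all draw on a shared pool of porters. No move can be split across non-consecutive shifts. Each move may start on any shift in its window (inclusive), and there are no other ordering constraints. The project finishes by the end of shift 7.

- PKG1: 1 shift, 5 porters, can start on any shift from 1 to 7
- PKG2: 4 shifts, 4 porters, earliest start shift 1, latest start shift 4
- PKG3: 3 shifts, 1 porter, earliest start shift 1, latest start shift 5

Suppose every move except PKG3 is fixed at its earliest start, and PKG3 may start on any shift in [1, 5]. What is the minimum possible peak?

9

PKG3@1: s1:10  s2:5  s3:5  s4:4  s5:0  s6:0  s7:0 → peak 10
PKG3@2: s1:9  s2:5  s3:5  s4:5  s5:0  s6:0  s7:0 → peak 9
PKG3@3: s1:9  s2:4  s3:5  s4:5  s5:1  s6:0  s7:0 → peak 9
PKG3@4: s1:9  s2:4  s3:4  s4:5  s5:1  s6:1  s7:0 → peak 9
PKG3@5: s1:9  s2:4  s3:4  s4:4  s5:1  s6:1  s7:1 → peak 9
Best is PKG3@2, peak 9.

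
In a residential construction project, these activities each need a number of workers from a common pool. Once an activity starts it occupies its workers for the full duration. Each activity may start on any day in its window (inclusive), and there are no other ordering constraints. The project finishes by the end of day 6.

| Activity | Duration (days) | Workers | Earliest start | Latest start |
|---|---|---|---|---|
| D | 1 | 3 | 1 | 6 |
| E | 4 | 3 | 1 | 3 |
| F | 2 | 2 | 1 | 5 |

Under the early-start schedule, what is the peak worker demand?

8

Early-start schedule: D@1, E@1, F@1.
Load per day: day 1: 8, day 2: 5, day 3: 3, day 4: 3, day 5: 0, day 6: 0.
Peak is 8.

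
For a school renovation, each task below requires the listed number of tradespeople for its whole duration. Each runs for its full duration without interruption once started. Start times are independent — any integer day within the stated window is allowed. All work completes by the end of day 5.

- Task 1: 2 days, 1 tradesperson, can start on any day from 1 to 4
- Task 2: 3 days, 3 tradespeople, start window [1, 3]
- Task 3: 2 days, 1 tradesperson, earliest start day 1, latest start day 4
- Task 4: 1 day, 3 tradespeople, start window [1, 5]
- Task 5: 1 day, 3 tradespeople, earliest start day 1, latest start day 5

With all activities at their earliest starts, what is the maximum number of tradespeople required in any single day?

11

Early-start schedule: Task 1@1, Task 2@1, Task 3@1, Task 4@1, Task 5@1.
Load per day: day 1: 11, day 2: 5, day 3: 3, day 4: 0, day 5: 0.
Peak is 11.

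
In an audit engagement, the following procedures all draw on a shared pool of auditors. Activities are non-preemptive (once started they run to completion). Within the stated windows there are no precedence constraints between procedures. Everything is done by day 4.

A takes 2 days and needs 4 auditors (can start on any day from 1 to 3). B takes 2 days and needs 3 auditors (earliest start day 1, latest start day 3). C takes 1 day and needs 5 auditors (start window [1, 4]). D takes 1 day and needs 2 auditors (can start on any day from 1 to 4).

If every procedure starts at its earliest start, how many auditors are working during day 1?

At early start, day 1 has: A, B, C, D.
Demand: 4 + 3 + 5 + 2 = 14.

14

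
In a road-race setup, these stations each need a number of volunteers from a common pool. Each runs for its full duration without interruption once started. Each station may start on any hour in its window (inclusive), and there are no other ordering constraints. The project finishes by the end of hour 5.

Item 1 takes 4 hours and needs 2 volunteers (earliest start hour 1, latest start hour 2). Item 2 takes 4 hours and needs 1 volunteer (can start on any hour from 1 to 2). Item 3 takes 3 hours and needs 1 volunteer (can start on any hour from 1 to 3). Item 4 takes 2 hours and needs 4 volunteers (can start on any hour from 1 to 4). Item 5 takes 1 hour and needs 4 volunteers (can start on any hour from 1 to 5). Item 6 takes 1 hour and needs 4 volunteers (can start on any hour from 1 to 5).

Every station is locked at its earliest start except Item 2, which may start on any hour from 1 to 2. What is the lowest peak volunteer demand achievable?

Item 2@1: h1:16  h2:8  h3:4  h4:3  h5:0 → peak 16
Item 2@2: h1:15  h2:8  h3:4  h4:3  h5:1 → peak 15
Best is Item 2@2, peak 15.

15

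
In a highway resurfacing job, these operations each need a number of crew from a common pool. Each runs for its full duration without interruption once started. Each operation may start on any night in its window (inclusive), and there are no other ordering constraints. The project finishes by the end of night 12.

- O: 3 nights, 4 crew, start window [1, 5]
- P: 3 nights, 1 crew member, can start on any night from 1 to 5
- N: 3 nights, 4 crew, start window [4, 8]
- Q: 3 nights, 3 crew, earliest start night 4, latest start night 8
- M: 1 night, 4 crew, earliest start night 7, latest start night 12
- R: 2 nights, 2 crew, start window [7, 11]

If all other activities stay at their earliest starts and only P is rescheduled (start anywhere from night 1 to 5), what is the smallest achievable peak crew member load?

7

P@1: n1:5  n2:5  n3:5  n4:7  n5:7  n6:7  n7:6  n8:2  n9:0  n10:0  n11:0  n12:0 → peak 7
P@2: n1:4  n2:5  n3:5  n4:8  n5:7  n6:7  n7:6  n8:2  n9:0  n10:0  n11:0  n12:0 → peak 8
P@3: n1:4  n2:4  n3:5  n4:8  n5:8  n6:7  n7:6  n8:2  n9:0  n10:0  n11:0  n12:0 → peak 8
P@4: n1:4  n2:4  n3:4  n4:8  n5:8  n6:8  n7:6  n8:2  n9:0  n10:0  n11:0  n12:0 → peak 8
P@5: n1:4  n2:4  n3:4  n4:7  n5:8  n6:8  n7:7  n8:2  n9:0  n10:0  n11:0  n12:0 → peak 8
Best is P@1, peak 7.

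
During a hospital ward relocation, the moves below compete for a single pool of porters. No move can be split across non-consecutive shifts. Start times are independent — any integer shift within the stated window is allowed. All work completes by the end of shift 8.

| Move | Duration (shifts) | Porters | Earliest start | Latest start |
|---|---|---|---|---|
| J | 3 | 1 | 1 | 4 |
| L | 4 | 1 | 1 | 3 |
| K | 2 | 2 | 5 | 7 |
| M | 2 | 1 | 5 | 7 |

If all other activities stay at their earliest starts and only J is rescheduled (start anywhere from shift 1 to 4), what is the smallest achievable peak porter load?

3

J@1: s1:2  s2:2  s3:2  s4:1  s5:3  s6:3  s7:0  s8:0 → peak 3
J@2: s1:1  s2:2  s3:2  s4:2  s5:3  s6:3  s7:0  s8:0 → peak 3
J@3: s1:1  s2:1  s3:2  s4:2  s5:4  s6:3  s7:0  s8:0 → peak 4
J@4: s1:1  s2:1  s3:1  s4:2  s5:4  s6:4  s7:0  s8:0 → peak 4
Best is J@1, peak 3.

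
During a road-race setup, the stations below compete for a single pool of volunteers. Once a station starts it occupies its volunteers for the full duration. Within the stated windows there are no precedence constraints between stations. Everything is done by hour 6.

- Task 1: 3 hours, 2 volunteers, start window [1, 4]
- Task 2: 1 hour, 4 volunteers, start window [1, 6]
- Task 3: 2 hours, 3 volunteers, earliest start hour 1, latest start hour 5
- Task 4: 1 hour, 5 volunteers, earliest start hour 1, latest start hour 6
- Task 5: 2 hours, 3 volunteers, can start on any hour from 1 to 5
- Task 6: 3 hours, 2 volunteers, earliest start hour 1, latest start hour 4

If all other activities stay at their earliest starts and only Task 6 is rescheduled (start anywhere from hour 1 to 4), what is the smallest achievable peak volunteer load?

Task 6@1: h1:19  h2:10  h3:4  h4:0  h5:0  h6:0 → peak 19
Task 6@2: h1:17  h2:10  h3:4  h4:2  h5:0  h6:0 → peak 17
Task 6@3: h1:17  h2:8  h3:4  h4:2  h5:2  h6:0 → peak 17
Task 6@4: h1:17  h2:8  h3:2  h4:2  h5:2  h6:2 → peak 17
Best is Task 6@2, peak 17.

17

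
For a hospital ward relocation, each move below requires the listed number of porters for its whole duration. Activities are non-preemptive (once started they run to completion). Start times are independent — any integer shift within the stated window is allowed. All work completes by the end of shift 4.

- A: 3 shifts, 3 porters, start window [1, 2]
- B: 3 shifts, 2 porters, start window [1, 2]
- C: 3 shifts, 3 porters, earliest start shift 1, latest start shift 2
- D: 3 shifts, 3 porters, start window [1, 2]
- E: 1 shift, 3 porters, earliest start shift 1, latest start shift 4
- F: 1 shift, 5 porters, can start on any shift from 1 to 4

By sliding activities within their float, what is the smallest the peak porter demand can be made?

11

Early-start (A@1, B@1, C@1, D@1, E@1, F@1) gives peak 19: s1:19  s2:11  s3:11  s4:0.
Shift E→4, F→4.
Schedule A@1, B@1, C@1, D@1, E@4, F@4: s1:11  s2:11  s3:11  s4:8 — peak 11.
Total porter-shifts = 41 over 4 shifts ⇒ peak ≥ ⌈41/4⌉ = 11, so 11 is optimal.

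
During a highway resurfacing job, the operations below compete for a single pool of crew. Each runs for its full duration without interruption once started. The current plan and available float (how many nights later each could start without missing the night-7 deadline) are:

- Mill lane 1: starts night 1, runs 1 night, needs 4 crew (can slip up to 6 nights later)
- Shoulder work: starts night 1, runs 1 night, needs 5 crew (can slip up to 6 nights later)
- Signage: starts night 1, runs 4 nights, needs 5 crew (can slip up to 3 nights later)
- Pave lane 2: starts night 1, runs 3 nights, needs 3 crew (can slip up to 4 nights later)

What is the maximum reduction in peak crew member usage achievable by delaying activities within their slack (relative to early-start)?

9

Early-start peak: n1:17  n2:8  n3:8  n4:5  n5:0  n6:0  n7:0 ⇒ 17.
Leveled (Mill lane 1@1, Shoulder work@2, Signage@3, Pave lane 2@1): n1:7  n2:8  n3:8  n4:5  n5:5  n6:5  n7:0 ⇒ 8.
Reduction 17 − 8 = 9.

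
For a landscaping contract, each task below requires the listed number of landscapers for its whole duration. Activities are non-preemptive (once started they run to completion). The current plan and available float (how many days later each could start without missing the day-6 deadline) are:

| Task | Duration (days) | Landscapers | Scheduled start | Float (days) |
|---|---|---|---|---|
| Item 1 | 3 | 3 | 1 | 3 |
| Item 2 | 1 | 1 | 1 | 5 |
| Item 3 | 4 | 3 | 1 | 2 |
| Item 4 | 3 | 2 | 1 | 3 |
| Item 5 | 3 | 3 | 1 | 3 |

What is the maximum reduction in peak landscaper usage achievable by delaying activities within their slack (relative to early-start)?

4

Early-start peak: d1:12  d2:11  d3:11  d4:3  d5:0  d6:0 ⇒ 12.
Leveled (Item 1@1, Item 2@1, Item 3@1, Item 4@2, Item 5@4): d1:7  d2:8  d3:8  d4:8  d5:3  d6:3 ⇒ 8.
Reduction 12 − 8 = 4.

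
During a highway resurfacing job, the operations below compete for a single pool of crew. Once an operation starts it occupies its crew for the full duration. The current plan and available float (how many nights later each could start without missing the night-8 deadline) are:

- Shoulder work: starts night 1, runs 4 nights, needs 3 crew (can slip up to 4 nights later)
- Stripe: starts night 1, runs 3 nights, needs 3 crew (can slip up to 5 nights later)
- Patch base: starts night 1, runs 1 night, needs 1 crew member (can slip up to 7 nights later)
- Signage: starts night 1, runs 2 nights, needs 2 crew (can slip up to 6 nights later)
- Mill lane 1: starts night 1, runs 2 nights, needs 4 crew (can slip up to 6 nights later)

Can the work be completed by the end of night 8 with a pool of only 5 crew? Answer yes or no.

no

The minimum achievable peak is 6; 5 < 6, so no feasible schedule stays within the cap.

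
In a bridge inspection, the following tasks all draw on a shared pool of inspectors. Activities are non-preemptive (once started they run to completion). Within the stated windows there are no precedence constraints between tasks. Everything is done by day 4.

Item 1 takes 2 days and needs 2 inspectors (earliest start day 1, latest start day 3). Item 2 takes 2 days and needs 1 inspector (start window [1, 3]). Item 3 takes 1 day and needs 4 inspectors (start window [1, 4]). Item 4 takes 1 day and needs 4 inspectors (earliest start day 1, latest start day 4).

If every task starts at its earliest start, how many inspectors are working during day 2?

3

At early start, day 2 has: Item 1, Item 2.
Demand: 2 + 1 = 3.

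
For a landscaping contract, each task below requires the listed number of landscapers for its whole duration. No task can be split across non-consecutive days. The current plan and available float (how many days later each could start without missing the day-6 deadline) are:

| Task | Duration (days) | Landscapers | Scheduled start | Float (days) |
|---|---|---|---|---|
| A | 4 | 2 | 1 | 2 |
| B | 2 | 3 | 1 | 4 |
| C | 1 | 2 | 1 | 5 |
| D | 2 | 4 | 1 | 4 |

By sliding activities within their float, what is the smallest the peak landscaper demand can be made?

5

Early-start (A@1, B@1, C@1, D@1) gives peak 11: d1:11  d2:9  d3:2  d4:2  d5:0  d6:0.
Shift C→3, D→5.
Schedule A@1, B@1, C@3, D@5: d1:5  d2:5  d3:4  d4:2  d5:4  d6:4 — peak 5.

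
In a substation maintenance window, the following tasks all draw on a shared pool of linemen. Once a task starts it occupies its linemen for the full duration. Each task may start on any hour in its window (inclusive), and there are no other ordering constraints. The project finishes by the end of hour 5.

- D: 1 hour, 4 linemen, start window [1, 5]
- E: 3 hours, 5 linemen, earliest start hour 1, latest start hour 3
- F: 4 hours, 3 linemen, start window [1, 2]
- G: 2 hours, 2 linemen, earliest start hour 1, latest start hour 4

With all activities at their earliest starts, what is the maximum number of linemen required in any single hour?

Early-start schedule: D@1, E@1, F@1, G@1.
Load per hour: hour 1: 14, hour 2: 10, hour 3: 8, hour 4: 3, hour 5: 0.
Peak is 14.

14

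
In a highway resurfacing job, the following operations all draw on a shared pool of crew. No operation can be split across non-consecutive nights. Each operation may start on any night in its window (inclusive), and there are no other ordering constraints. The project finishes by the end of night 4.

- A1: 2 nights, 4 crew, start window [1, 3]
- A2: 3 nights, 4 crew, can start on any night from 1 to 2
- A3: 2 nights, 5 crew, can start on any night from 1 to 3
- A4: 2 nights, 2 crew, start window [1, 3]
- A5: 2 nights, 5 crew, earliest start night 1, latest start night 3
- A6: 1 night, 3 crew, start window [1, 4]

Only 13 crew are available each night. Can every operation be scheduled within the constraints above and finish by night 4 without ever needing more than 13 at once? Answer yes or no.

Schedule A1@1, A2@1, A3@1, A4@3, A5@3, A6@4: n1:13  n2:13  n3:11  n4:10 — peak 13 ≤ 13.

yes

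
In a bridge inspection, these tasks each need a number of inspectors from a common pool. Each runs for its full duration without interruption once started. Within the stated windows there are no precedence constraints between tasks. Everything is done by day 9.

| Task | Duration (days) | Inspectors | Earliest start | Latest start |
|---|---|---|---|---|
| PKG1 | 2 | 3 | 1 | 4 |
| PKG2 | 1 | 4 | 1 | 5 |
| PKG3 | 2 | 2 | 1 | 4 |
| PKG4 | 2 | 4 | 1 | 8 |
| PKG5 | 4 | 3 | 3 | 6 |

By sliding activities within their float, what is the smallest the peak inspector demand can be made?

Early-start (PKG1@1, PKG2@1, PKG3@1, PKG4@1, PKG5@3) gives peak 13: d1:13  d2:9  d3:3  d4:3  d5:3  d6:3  d7:0  d8:0  d9:0.
Shift PKG2→3, PKG4→4, PKG5→6.
Schedule PKG1@1, PKG2@3, PKG3@1, PKG4@4, PKG5@6: d1:5  d2:5  d3:4  d4:4  d5:4  d6:3  d7:3  d8:3  d9:3 — peak 5.

5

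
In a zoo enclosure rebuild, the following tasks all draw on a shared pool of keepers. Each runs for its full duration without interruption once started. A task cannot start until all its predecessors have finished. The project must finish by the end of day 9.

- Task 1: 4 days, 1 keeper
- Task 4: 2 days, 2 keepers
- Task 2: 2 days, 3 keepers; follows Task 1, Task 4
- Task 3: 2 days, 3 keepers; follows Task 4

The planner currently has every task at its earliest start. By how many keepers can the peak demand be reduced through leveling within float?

Early-start peak: d1:3  d2:3  d3:4  d4:4  d5:3  d6:3  d7:0  d8:0  d9:0 ⇒ 4.
Leveled (Task 1@1, Task 4@1, Task 2@5, Task 3@7): d1:3  d2:3  d3:1  d4:1  d5:3  d6:3  d7:3  d8:3  d9:0 ⇒ 3.
Reduction 4 − 3 = 1.

1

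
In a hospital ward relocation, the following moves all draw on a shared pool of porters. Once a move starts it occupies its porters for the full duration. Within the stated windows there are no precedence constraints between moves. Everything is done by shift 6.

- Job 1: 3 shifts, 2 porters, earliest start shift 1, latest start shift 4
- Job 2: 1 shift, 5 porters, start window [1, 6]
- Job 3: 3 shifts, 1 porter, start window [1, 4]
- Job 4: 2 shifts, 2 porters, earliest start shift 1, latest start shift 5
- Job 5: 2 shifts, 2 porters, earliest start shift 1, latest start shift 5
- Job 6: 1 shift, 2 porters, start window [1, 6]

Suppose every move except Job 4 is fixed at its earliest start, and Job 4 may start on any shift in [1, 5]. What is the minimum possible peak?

Job 4@1: s1:14  s2:7  s3:3  s4:0  s5:0  s6:0 → peak 14
Job 4@2: s1:12  s2:7  s3:5  s4:0  s5:0  s6:0 → peak 12
Job 4@3: s1:12  s2:5  s3:5  s4:2  s5:0  s6:0 → peak 12
Job 4@4: s1:12  s2:5  s3:3  s4:2  s5:2  s6:0 → peak 12
Job 4@5: s1:12  s2:5  s3:3  s4:0  s5:2  s6:2 → peak 12
Best is Job 4@2, peak 12.

12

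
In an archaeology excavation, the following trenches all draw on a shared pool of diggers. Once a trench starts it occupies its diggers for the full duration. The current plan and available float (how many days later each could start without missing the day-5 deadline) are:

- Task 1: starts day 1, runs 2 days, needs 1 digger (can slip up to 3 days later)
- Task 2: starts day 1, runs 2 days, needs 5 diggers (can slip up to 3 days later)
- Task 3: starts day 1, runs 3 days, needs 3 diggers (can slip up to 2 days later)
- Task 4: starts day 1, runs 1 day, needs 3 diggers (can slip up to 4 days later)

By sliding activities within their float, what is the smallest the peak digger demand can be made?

6

Early-start (Task 1@1, Task 2@1, Task 3@1, Task 4@1) gives peak 12: d1:12  d2:9  d3:3  d4:0  d5:0.
Shift Task 3→3, Task 4→3.
Schedule Task 1@1, Task 2@1, Task 3@3, Task 4@3: d1:6  d2:6  d3:6  d4:3  d5:3 — peak 6.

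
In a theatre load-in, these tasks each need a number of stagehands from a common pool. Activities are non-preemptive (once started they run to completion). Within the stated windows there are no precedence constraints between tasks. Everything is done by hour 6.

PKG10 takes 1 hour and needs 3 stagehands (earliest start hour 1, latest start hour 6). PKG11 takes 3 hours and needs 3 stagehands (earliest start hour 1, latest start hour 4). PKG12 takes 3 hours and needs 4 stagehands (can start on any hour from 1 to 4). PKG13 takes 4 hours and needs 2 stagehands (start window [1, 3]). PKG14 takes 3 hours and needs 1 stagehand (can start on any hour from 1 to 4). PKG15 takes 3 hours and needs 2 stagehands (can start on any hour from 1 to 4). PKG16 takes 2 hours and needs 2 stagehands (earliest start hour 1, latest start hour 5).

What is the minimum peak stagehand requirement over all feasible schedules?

8

Early-start (PKG10@1, PKG11@1, PKG12@1, PKG13@1, PKG14@1, PKG15@1, PKG16@1) gives peak 17: h1:17  h2:14  h3:12  h4:2  h5:0  h6:0.
Shift PKG12→4, PKG13→2, PKG15→2, PKG16→5.
Schedule PKG10@1, PKG11@1, PKG12@4, PKG13@2, PKG14@1, PKG15@2, PKG16@5: h1:7  h2:8  h3:8  h4:8  h5:8  h6:6 — peak 8.
Total stagehand-hours = 45 over 6 hours ⇒ peak ≥ ⌈45/6⌉ = 8, so 8 is optimal.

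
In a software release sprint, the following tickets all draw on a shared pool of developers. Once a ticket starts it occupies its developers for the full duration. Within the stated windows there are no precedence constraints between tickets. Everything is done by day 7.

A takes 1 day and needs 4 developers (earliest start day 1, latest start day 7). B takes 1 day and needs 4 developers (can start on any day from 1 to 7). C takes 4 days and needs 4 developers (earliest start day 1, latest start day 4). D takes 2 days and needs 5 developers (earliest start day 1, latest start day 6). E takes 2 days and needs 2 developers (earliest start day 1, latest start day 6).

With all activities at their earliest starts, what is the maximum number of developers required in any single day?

Early-start schedule: A@1, B@1, C@1, D@1, E@1.
Load per day: day 1: 19, day 2: 11, day 3: 4, day 4: 4, day 5: 0, day 6: 0, day 7: 0.
Peak is 19.

19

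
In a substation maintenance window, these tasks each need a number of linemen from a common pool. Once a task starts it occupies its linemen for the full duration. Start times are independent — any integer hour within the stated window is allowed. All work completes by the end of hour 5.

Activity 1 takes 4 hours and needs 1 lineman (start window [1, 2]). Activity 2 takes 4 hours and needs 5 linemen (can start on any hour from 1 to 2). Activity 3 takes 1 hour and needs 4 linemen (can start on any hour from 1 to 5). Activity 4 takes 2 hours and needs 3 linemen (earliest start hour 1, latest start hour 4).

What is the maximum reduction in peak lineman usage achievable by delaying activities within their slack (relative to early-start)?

4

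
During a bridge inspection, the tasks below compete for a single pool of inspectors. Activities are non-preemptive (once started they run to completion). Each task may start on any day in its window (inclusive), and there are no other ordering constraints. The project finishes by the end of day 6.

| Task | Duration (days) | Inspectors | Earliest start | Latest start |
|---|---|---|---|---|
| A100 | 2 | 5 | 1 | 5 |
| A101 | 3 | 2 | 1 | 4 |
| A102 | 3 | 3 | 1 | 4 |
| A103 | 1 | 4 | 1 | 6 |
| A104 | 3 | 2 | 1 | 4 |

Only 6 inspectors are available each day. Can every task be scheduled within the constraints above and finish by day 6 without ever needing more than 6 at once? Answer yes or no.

The minimum achievable peak is 7; 6 < 7, so no feasible schedule stays within the cap.

no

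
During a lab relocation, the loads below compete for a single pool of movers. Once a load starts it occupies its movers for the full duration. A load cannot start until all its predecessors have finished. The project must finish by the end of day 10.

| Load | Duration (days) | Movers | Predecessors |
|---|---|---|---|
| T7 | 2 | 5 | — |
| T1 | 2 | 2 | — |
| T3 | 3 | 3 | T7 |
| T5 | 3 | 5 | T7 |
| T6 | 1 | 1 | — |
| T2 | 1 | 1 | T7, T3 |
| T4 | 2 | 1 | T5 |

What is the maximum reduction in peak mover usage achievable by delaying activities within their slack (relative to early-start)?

3

Early-start peak: d1:8  d2:7  d3:8  d4:8  d5:8  d6:2  d7:1  d8:0  d9:0  d10:0 ⇒ 8.
Leveled (T7@1, T1@3, T3@3, T5@6, T6@5, T2@9, T4@9): d1:5  d2:5  d3:5  d4:5  d5:4  d6:5  d7:5  d8:5  d9:2  d10:1 ⇒ 5.
Reduction 8 − 5 = 3.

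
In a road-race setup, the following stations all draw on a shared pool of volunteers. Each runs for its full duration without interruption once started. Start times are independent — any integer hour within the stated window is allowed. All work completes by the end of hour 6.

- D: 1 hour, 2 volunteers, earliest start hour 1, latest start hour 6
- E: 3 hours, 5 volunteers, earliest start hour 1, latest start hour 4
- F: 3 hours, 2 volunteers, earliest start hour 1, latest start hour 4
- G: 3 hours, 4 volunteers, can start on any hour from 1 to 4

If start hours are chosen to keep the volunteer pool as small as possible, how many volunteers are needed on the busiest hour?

Early-start (D@1, E@1, F@1, G@1) gives peak 13: h1:13  h2:11  h3:11  h4:0  h5:0  h6:0.
Shift F→2, G→4.
Schedule D@1, E@1, F@2, G@4: h1:7  h2:7  h3:7  h4:6  h5:4  h6:4 — peak 7.

7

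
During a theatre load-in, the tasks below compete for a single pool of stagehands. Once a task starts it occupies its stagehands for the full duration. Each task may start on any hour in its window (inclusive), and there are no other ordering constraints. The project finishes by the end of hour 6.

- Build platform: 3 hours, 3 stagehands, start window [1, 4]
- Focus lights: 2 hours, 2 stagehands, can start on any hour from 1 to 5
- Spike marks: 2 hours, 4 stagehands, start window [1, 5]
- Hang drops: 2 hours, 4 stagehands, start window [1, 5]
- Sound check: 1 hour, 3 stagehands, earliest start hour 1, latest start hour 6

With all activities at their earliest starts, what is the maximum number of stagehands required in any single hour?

16

Early-start schedule: Build platform@1, Focus lights@1, Spike marks@1, Hang drops@1, Sound check@1.
Load per hour: hour 1: 16, hour 2: 13, hour 3: 3, hour 4: 0, hour 5: 0, hour 6: 0.
Peak is 16.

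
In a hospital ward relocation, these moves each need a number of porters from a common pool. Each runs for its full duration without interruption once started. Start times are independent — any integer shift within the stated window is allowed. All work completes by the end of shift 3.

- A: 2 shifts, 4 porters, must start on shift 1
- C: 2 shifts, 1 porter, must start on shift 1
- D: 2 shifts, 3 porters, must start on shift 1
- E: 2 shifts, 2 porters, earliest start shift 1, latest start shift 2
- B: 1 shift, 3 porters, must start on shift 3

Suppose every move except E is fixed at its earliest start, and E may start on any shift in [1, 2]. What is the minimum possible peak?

10

E@1: s1:10  s2:10  s3:3 → peak 10
E@2: s1:8  s2:10  s3:5 → peak 10
Best is E@1, peak 10.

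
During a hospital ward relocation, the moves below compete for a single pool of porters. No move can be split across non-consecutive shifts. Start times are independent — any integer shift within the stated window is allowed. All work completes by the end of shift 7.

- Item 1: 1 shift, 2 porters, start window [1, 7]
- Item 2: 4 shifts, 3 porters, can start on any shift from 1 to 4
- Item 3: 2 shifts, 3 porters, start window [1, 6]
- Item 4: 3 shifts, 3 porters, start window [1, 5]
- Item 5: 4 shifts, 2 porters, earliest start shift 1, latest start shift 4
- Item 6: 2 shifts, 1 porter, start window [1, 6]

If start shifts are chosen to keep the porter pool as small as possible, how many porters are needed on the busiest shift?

Early-start (Item 1@1, Item 2@1, Item 3@1, Item 4@1, Item 5@1, Item 6@1) gives peak 14: s1:14  s2:12  s3:8  s4:5  s5:0  s6:0  s7:0.
Shift Item 3→2, Item 4→5, Item 5→4, Item 6→4.
Schedule Item 1@1, Item 2@1, Item 3@2, Item 4@5, Item 5@4, Item 6@4: s1:5  s2:6  s3:6  s4:6  s5:6  s6:5  s7:5 — peak 6.
Total porter-shifts = 39 over 7 shifts ⇒ peak ≥ ⌈39/7⌉ = 6, so 6 is optimal.

6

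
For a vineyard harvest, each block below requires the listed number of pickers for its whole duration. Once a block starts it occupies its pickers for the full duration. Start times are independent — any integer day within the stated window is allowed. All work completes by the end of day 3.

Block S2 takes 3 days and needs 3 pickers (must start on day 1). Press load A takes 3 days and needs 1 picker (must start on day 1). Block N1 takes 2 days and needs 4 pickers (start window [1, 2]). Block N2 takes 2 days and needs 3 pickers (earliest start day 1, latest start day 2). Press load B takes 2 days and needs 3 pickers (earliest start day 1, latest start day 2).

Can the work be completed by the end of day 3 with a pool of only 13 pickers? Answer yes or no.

no

The minimum achievable peak is 14; 13 < 14, so no feasible schedule stays within the cap.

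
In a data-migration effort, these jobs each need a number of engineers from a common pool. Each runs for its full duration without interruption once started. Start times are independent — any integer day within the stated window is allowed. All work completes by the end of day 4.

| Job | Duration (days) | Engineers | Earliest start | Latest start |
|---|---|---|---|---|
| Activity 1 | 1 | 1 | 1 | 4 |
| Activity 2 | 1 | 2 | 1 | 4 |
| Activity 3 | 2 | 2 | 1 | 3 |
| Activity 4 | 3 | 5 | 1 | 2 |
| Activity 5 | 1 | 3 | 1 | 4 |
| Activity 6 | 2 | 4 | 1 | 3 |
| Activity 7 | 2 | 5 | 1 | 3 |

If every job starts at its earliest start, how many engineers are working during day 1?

22

At early start, day 1 has: Activity 1, Activity 2, Activity 3, Activity 4, Activity 5, Activity 6, Activity 7.
Demand: 1 + 2 + 2 + 5 + 3 + 4 + 5 = 22.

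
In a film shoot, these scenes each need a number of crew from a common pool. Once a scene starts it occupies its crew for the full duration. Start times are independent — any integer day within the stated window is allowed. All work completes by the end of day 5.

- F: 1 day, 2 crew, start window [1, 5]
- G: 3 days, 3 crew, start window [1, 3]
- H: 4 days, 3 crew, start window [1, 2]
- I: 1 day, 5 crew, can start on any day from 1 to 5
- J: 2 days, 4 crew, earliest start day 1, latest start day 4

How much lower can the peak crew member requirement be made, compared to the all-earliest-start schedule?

Early-start peak: d1:17  d2:10  d3:6  d4:3  d5:0 ⇒ 17.
Leveled (F@2, G@1, H@2, I@1, J@4): d1:8  d2:8  d3:6  d4:7  d5:7 ⇒ 8.
Reduction 17 − 8 = 9.

9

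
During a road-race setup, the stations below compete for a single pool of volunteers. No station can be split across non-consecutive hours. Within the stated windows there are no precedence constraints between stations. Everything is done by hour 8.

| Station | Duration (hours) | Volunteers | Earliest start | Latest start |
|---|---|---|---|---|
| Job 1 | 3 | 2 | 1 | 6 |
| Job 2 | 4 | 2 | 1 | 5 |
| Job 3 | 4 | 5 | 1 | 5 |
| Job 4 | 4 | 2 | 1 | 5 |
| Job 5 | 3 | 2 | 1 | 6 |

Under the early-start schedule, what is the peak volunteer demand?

13

Early-start schedule: Job 1@1, Job 2@1, Job 3@1, Job 4@1, Job 5@1.
Load per hour: hour 1: 13, hour 2: 13, hour 3: 13, hour 4: 9, hour 5: 0, hour 6: 0, hour 7: 0, hour 8: 0.
Peak is 13.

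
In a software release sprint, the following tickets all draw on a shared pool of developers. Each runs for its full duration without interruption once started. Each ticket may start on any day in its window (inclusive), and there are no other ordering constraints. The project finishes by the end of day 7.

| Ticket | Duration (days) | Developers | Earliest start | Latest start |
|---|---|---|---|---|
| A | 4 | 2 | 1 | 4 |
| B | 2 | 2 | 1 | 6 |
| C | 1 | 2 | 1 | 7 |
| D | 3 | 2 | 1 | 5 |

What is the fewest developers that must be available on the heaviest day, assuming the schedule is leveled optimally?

Early-start (A@1, B@1, C@1, D@1) gives peak 8: d1:8  d2:6  d3:4  d4:2  d5:0  d6:0  d7:0.
Shift C→3, D→4.
Schedule A@1, B@1, C@3, D@4: d1:4  d2:4  d3:4  d4:4  d5:2  d6:2  d7:0 — peak 4.

4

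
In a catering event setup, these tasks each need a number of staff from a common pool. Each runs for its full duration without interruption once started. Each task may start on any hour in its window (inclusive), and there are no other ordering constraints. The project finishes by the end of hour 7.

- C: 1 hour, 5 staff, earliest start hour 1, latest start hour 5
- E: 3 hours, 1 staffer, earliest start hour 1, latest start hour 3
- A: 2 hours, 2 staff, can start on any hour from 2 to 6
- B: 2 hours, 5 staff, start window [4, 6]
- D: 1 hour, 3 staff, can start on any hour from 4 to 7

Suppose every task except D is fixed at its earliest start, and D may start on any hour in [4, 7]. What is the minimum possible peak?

6

D@4: h1:6  h2:3  h3:3  h4:8  h5:5  h6:0  h7:0 → peak 8
D@5: h1:6  h2:3  h3:3  h4:5  h5:8  h6:0  h7:0 → peak 8
D@6: h1:6  h2:3  h3:3  h4:5  h5:5  h6:3  h7:0 → peak 6
D@7: h1:6  h2:3  h3:3  h4:5  h5:5  h6:0  h7:3 → peak 6
Best is D@6, peak 6.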